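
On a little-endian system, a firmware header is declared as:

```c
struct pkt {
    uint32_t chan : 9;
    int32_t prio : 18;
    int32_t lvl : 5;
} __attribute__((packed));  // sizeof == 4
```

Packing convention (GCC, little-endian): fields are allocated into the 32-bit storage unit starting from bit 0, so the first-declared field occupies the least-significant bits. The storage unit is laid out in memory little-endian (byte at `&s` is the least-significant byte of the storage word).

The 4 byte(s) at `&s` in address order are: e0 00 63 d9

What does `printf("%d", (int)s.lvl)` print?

[0]=0xe0 [1]=0x00 [2]=0x63 [3]=0xd9 (little-endian) → word 0xd96300e0
chan [0+:9] = (word>>0) & 0x1ff = 224
prio [9+:18] = (word>>9) & 0x3ffff = 45440
lvl [27+:5] = (word>>27) & 0x1f = 27  ←
lvl signed 5b, MSB=1: 27 - 32 = -5

-5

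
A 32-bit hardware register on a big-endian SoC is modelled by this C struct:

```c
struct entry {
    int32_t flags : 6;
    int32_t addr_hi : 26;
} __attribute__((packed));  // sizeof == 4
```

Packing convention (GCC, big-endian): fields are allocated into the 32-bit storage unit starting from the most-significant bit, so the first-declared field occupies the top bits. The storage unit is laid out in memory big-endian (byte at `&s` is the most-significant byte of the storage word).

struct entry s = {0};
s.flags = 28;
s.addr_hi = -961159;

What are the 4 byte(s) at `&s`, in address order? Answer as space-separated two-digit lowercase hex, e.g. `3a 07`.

73 f1 55 79

[26+:6] flags=28 & 0x3f = 0x1c; word=0x70000000
[0+:26] addr_hi=-961159 & 0x3ffffff = 0x3f15579; word=0x73f15579
word = 0x73f15579 → big-endian bytes:
  [0]=0x73  [1]=0xf1  [2]=0x55  [3]=0x79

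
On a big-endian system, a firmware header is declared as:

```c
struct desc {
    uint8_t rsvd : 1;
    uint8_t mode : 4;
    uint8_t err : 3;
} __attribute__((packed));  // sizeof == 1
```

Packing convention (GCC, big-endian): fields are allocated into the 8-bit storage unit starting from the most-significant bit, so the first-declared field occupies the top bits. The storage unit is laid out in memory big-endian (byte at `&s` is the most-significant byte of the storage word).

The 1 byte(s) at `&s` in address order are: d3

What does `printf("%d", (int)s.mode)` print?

10

[0]=0xd3 (big-endian) → word 0xd3
rsvd:1 @ bit 7 → (0xd3>>7)&0x1 = 0x1
mode:4 @ bit 3 → (0xd3>>3)&0xf = 0xa  ←
err:3 @ bit 0 → (0xd3>>0)&0x7 = 0x3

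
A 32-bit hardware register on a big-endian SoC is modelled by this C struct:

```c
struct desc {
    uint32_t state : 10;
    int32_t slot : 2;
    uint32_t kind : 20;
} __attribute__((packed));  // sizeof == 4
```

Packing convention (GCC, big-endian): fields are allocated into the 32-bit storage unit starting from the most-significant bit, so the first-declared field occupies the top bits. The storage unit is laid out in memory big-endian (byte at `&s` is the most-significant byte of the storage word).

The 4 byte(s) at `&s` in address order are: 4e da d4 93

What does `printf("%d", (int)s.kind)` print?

[0]=0x4e [1]=0xda [2]=0xd4 [3]=0x93 (big-endian) → word 0x4edad493
state:10 @ bit 22 → (0x4edad493>>22)&0x3ff = 0x13b
slot:2 @ bit 20 → (0x4edad493>>20)&0x3 = 0x1
kind:20 @ bit 0 → (0x4edad493>>0)&0xfffff = 0xad493  ←

709779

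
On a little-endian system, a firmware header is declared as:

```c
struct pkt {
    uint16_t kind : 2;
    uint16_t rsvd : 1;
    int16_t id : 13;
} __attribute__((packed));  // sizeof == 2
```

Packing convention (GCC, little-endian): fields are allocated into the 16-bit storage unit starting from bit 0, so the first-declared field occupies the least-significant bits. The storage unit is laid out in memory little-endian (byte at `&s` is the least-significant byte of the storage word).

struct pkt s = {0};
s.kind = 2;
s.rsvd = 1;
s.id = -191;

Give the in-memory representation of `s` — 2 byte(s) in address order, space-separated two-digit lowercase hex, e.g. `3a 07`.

[0+:2] kind=2 & 0x3 = 0x2; word=0x0002
[2+:1] rsvd=1 & 0x1 = 0x1; word=0x0006
[3+:13] id=-191 & 0x1fff = 0x1f41; word=0xfa0e
word = 0xfa0e → little-endian bytes:
  [0]=0x0e  [1]=0xfa

0e fa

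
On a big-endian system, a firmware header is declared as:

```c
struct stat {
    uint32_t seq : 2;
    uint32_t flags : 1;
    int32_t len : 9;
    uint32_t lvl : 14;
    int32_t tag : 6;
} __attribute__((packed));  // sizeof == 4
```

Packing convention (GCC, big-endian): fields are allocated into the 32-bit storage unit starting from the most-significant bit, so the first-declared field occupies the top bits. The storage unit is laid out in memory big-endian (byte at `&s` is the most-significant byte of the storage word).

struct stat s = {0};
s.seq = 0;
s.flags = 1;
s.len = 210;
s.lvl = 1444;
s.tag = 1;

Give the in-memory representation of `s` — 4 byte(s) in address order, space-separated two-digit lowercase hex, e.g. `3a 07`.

2d 21 69 01

seq (2b) val=0 bits=0x0 at bit 30: 0x00000000
flags (1b) val=1 bits=0x1 at bit 29: 0x20000000
len (9b) val=210 bits=0xd2 at bit 20: 0x2d200000
lvl (14b) val=1444 bits=0x5a4 at bit 6: 0x2d216900
tag (6b) val=1 bits=0x1 at bit 0: 0x2d216901
word = 0x2d216901 → big-endian bytes:
  [0]=0x2d  [1]=0x21  [2]=0x69  [3]=0x01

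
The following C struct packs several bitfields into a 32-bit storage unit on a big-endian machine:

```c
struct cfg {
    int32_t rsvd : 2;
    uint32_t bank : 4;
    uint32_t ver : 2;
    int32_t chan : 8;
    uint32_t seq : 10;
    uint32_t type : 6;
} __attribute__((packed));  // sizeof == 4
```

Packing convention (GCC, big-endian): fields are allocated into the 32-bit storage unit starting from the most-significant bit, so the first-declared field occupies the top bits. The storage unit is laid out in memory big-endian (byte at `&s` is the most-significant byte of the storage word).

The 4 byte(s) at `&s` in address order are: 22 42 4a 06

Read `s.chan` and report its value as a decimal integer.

66

[0]=0x22 [1]=0x42 [2]=0x4a [3]=0x06 (big-endian) → word 0x22424a06
rsvd [30+:2] = (word>>30) & 0x3 = 0
bank [26+:4] = (word>>26) & 0xf = 8
ver [24+:2] = (word>>24) & 0x3 = 2
chan [16+:8] = (word>>16) & 0xff = 66  ←
seq [6+:10] = (word>>6) & 0x3ff = 296
type [0+:6] = (word>>0) & 0x3f = 6
chan signed 8b, MSB=0: value = 66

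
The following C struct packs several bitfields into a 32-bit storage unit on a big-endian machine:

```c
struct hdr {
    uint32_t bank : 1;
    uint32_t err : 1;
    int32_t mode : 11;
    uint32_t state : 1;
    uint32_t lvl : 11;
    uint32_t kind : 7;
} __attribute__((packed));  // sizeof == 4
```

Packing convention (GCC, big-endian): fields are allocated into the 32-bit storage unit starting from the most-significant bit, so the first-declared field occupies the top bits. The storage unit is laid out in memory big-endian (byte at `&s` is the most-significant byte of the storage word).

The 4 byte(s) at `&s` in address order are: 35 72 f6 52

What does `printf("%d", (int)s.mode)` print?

-338

[0]=0x35 [1]=0x72 [2]=0xf6 [3]=0x52 (big-endian) → word 0x3572f652
bank [31+:1] = (word>>31) & 0x1 = 0
err [30+:1] = (word>>30) & 0x1 = 0
mode [19+:11] = (word>>19) & 0x7ff = 1710  ←
state [18+:1] = (word>>18) & 0x1 = 0
lvl [7+:11] = (word>>7) & 0x7ff = 1516
kind [0+:7] = (word>>0) & 0x7f = 82
mode signed 11b, MSB=1: 1710 - 2048 = -338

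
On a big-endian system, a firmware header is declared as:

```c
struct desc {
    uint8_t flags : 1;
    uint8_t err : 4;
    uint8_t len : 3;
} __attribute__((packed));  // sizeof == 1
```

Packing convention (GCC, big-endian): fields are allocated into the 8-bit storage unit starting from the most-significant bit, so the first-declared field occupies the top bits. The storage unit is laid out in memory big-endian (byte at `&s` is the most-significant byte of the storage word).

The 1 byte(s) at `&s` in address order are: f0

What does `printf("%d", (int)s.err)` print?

14

[0]=0xf0 (big-endian) → word 0xf0
flags [7+:1] = (word>>7) & 0x1 = 1
err [3+:4] = (word>>3) & 0xf = 14  ←
len [0+:3] = (word>>0) & 0x7 = 0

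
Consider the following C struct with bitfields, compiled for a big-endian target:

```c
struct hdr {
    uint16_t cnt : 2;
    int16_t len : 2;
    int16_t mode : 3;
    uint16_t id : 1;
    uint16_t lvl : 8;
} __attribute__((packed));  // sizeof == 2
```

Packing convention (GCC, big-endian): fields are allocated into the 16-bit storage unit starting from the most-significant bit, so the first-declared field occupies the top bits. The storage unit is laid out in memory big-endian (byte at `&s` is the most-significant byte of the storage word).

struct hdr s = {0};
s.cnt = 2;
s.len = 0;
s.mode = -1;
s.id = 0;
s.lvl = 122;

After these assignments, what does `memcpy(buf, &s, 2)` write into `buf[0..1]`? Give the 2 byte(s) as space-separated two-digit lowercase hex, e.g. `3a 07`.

cnt (2b) val=2 bits=0x2 at bit 14: 0x8000
len (2b) val=0 bits=0x0 at bit 12: 0x8000
mode (3b) val=-1 bits=0x7 at bit 9: 0x8e00
id (1b) val=0 bits=0x0 at bit 8: 0x8e00
lvl (8b) val=122 bits=0x7a at bit 0: 0x8e7a
word = 0x8e7a → big-endian bytes:
  [0]=0x8e  [1]=0x7a

8e 7a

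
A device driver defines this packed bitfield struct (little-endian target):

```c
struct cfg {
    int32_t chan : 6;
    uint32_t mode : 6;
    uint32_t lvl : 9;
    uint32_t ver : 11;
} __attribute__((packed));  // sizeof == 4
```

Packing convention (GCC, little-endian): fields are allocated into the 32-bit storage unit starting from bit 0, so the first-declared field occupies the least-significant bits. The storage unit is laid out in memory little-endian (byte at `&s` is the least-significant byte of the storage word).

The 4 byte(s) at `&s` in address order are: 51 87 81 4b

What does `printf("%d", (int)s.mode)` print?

29

[0]=0x51 [1]=0x87 [2]=0x81 [3]=0x4b (little-endian) → word 0x4b818751
chan [0+:6] = (word>>0) & 0x3f = 17
mode [6+:6] = (word>>6) & 0x3f = 29  ←
lvl [12+:9] = (word>>12) & 0x1ff = 24
ver [21+:11] = (word>>21) & 0x7ff = 604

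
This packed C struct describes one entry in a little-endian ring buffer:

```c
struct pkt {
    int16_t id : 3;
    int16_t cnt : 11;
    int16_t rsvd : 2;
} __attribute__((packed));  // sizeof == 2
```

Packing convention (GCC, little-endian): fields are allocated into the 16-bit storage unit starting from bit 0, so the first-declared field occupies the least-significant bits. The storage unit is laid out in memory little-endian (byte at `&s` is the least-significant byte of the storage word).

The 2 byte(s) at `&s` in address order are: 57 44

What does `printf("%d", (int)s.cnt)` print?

138

[0]=0x57 [1]=0x44 (little-endian) → word 0x4457
id [0+:3] = (word>>0) & 0x7 = 7
cnt [3+:11] = (word>>3) & 0x7ff = 138  ←
rsvd [14+:2] = (word>>14) & 0x3 = 1
cnt signed 11b, MSB=0: value = 138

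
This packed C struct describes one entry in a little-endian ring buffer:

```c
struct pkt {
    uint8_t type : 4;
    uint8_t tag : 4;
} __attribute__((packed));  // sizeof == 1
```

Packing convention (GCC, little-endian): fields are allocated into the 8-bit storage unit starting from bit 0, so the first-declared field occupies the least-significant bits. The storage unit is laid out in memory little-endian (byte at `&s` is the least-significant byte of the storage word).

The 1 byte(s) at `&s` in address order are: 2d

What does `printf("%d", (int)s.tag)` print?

2

[0]=0x2d (little-endian) → word 0x2d
type:4 @ bit 0 → (0x2d>>0)&0xf = 0xd
tag:4 @ bit 4 → (0x2d>>4)&0xf = 0x2  ←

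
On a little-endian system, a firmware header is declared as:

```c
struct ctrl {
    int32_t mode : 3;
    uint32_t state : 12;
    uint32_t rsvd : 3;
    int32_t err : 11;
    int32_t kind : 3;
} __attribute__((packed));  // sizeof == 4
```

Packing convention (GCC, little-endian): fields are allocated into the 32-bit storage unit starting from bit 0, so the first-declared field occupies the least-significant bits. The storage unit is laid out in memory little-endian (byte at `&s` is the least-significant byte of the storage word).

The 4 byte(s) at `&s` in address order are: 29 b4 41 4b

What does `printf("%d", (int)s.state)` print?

[0]=0x29 [1]=0xb4 [2]=0x41 [3]=0x4b (little-endian) → word 0x4b41b429
mode:3 @ bit 0 → (0x4b41b429>>0)&0x7 = 0x1
state:12 @ bit 3 → (0x4b41b429>>3)&0xfff = 0x685  ←
rsvd:3 @ bit 15 → (0x4b41b429>>15)&0x7 = 0x3
err:11 @ bit 18 → (0x4b41b429>>18)&0x7ff = 0x2d0
kind:3 @ bit 29 → (0x4b41b429>>29)&0x7 = 0x2

1669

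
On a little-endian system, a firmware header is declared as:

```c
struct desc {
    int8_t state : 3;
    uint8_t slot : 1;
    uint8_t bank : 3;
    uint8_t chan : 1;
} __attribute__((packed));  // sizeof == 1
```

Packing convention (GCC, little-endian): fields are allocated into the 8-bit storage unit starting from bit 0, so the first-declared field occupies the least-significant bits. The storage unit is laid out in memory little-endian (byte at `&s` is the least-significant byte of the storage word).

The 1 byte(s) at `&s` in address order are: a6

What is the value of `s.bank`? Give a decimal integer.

2

[0]=0xa6 (little-endian) → word 0xa6
state:3 @ bit 0 → (0xa6>>0)&0x7 = 0x6
slot:1 @ bit 3 → (0xa6>>3)&0x1 = 0x0
bank:3 @ bit 4 → (0xa6>>4)&0x7 = 0x2  ←
chan:1 @ bit 7 → (0xa6>>7)&0x1 = 0x1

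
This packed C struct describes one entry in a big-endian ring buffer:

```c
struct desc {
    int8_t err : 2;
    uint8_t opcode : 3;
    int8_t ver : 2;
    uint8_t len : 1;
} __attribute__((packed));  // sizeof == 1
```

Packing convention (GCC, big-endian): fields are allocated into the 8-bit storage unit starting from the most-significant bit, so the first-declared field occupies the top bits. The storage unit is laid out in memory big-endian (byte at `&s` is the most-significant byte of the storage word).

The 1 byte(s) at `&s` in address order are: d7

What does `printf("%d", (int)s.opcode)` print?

[0]=0xd7 (big-endian) → word 0xd7
err [6+:2] = (word>>6) & 0x3 = 3
opcode [3+:3] = (word>>3) & 0x7 = 2  ←
ver [1+:2] = (word>>1) & 0x3 = 3
len [0+:1] = (word>>0) & 0x1 = 1

2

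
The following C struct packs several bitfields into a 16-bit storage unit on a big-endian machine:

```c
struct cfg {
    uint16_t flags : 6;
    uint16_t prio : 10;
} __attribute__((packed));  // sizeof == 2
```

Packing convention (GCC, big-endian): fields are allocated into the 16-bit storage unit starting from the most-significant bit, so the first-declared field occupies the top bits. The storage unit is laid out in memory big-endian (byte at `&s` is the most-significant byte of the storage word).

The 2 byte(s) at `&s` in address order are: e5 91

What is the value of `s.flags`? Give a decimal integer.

[0]=0xe5 [1]=0x91 (big-endian) → word 0xe591
flags [10+:6] = (word>>10) & 0x3f = 57  ←
prio [0+:10] = (word>>0) & 0x3ff = 401

57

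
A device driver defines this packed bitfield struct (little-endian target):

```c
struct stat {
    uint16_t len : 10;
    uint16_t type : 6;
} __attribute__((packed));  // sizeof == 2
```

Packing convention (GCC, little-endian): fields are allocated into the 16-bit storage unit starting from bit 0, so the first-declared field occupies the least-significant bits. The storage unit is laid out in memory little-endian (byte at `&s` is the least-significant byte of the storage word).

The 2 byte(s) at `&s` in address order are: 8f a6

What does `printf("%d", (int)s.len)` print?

655

[0]=0x8f [1]=0xa6 (little-endian) → word 0xa68f
len [0+:10] = (word>>0) & 0x3ff = 655  ←
type [10+:6] = (word>>10) & 0x3f = 41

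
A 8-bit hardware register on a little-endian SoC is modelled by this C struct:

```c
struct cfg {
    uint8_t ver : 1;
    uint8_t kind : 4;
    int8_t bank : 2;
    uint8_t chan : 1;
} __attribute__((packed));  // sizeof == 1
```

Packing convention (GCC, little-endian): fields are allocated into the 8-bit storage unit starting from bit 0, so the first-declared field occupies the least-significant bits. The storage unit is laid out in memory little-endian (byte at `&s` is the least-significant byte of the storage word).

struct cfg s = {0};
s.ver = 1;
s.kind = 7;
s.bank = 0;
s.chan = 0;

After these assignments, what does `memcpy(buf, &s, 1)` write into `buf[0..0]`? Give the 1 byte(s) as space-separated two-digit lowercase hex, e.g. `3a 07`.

0f

[0+:1] ver=1 & 0x1 = 0x1; word=0x01
[1+:4] kind=7 & 0xf = 0x7; word=0x0f
[5+:2] bank=0 & 0x3 = 0x0; word=0x0f
[7+:1] chan=0 & 0x1 = 0x0; word=0x0f
word = 0x0f → little-endian bytes:
  [0]=0x0f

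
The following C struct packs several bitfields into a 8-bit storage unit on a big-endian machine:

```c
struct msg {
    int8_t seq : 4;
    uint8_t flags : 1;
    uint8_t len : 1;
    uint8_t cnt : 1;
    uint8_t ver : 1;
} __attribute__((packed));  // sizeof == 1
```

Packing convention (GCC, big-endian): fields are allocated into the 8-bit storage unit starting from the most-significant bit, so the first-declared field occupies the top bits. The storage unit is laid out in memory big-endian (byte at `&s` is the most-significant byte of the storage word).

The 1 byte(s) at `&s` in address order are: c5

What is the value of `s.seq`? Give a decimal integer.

[0]=0xc5 (big-endian) → word 0xc5
seq:4 @ bit 4 → (0xc5>>4)&0xf = 0xc  ←
flags:1 @ bit 3 → (0xc5>>3)&0x1 = 0x0
len:1 @ bit 2 → (0xc5>>2)&0x1 = 0x1
cnt:1 @ bit 1 → (0xc5>>1)&0x1 = 0x0
ver:1 @ bit 0 → (0xc5>>0)&0x1 = 0x1
seq signed 4b, MSB=1: 12 - 16 = -4

-4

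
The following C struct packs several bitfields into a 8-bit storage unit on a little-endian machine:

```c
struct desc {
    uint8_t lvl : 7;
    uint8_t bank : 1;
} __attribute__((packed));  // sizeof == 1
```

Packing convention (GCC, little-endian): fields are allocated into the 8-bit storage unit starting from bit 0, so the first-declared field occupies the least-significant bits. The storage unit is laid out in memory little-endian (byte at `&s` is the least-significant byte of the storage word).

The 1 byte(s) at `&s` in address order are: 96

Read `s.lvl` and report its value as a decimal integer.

22

[0]=0x96 (little-endian) → word 0x96
lvl:7 @ bit 0 → (0x96>>0)&0x7f = 0x16  ←
bank:1 @ bit 7 → (0x96>>7)&0x1 = 0x1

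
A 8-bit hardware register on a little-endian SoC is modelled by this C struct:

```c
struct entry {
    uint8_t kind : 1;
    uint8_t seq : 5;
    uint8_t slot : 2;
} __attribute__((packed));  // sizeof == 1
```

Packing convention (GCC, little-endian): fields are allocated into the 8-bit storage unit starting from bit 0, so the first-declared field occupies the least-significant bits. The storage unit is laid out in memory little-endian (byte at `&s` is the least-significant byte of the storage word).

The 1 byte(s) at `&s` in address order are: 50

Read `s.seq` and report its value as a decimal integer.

8

[0]=0x50 (little-endian) → word 0x50
kind [0+:1] = (word>>0) & 0x1 = 0
seq [1+:5] = (word>>1) & 0x1f = 8  ←
slot [6+:2] = (word>>6) & 0x3 = 1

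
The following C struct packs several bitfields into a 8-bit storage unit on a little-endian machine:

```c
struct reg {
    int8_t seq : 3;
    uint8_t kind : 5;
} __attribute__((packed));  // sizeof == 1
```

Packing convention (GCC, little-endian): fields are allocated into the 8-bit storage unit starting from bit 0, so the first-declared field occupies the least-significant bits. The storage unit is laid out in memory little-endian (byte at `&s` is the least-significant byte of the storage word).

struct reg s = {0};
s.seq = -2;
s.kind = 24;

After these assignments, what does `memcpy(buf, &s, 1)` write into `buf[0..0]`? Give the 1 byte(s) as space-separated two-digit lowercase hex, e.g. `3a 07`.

[0+:3] seq=-2 & 0x7 = 0x6; word=0x06
[3+:5] kind=24 & 0x1f = 0x18; word=0xc6
word = 0xc6 → little-endian bytes:
  [0]=0xc6

c6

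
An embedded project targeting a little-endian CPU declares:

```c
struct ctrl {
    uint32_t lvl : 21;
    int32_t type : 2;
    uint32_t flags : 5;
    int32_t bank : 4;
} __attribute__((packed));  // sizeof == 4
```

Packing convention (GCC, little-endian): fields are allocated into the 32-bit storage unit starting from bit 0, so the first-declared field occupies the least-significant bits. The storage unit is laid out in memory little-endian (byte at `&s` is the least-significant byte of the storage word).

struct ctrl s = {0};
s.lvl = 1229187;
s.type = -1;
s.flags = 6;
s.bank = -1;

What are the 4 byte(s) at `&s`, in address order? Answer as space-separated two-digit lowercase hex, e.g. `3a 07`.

83 c1 72 f3

lvl:21 = 1229187 → 0x12c183 << 0 → word 0x0012c183
type:2 = -1 → 0x3 << 21 → word 0x0072c183
flags:5 = 6 → 0x6 << 23 → word 0x0372c183
bank:4 = -1 → 0xf << 28 → word 0xf372c183
word = 0xf372c183 → little-endian bytes:
  [0]=0x83  [1]=0xc1  [2]=0x72  [3]=0xf3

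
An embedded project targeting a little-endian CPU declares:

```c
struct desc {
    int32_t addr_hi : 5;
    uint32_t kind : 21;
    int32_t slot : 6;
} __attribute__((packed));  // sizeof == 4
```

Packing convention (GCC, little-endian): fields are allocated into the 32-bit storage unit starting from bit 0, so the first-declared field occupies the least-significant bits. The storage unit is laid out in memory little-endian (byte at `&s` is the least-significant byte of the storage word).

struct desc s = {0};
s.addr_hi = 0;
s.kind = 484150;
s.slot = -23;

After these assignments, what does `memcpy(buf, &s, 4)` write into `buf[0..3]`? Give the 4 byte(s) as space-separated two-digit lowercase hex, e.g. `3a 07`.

c0 66 ec a4

[0+:5] addr_hi=0 & 0x1f = 0x0; word=0x00000000
[5+:21] kind=484150 & 0x1fffff = 0x76336; word=0x00ec66c0
[26+:6] slot=-23 & 0x3f = 0x29; word=0xa4ec66c0
word = 0xa4ec66c0 → little-endian bytes:
  [0]=0xc0  [1]=0x66  [2]=0xec  [3]=0xa4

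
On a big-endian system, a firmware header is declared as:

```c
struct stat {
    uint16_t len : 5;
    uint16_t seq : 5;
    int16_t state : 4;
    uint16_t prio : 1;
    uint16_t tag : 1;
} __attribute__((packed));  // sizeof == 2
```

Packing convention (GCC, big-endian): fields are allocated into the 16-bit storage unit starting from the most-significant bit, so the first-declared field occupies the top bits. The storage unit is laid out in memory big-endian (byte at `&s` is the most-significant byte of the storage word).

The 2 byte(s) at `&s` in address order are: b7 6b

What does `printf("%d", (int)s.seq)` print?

[0]=0xb7 [1]=0x6b (big-endian) → word 0xb76b
len [11+:5] = (word>>11) & 0x1f = 22
seq [6+:5] = (word>>6) & 0x1f = 29  ←
state [2+:4] = (word>>2) & 0xf = 10
prio [1+:1] = (word>>1) & 0x1 = 1
tag [0+:1] = (word>>0) & 0x1 = 1

29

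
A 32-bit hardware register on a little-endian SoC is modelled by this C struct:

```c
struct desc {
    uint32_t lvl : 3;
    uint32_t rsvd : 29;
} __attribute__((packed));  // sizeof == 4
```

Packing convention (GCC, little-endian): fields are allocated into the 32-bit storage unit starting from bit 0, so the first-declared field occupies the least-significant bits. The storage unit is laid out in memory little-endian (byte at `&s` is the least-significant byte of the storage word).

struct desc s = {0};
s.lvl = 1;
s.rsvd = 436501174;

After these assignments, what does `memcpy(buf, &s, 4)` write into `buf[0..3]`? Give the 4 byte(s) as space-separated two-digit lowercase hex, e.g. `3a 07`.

b1 d5 23 d0

lvl (3b) val=1 bits=0x1 at bit 0: 0x00000001
rsvd (29b) val=436501174 bits=0x1a047ab6 at bit 3: 0xd023d5b1
word = 0xd023d5b1 → little-endian bytes:
  [0]=0xb1  [1]=0xd5  [2]=0x23  [3]=0xd0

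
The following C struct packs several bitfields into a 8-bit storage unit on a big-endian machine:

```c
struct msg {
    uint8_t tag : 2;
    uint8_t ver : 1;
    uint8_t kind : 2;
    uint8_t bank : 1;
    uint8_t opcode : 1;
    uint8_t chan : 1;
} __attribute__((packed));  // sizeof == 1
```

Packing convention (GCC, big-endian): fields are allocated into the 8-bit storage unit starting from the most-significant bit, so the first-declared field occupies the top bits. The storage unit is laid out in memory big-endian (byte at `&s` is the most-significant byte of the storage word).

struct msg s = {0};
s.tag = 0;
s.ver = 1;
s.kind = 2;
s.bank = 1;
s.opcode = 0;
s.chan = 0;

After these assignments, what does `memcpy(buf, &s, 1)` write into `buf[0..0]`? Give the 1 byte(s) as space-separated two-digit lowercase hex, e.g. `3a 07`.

34

[6+:2] tag=0 & 0x3 = 0x0; word=0x00
[5+:1] ver=1 & 0x1 = 0x1; word=0x20
[3+:2] kind=2 & 0x3 = 0x2; word=0x30
[2+:1] bank=1 & 0x1 = 0x1; word=0x34
[1+:1] opcode=0 & 0x1 = 0x0; word=0x34
[0+:1] chan=0 & 0x1 = 0x0; word=0x34
word = 0x34 → big-endian bytes:
  [0]=0x34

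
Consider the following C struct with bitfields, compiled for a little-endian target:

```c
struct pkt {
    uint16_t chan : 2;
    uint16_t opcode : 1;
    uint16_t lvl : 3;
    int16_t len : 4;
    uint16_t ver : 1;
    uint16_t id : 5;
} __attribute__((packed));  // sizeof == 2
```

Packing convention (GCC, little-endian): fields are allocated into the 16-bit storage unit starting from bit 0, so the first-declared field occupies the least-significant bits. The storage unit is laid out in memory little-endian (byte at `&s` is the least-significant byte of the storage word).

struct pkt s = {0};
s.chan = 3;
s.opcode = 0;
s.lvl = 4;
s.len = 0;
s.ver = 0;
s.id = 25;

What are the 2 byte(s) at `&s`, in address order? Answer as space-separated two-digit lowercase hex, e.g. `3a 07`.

23 c8

chan:2 = 3 → 0x3 << 0 → word 0x0003
opcode:1 = 0 → 0x0 << 2 → word 0x0003
lvl:3 = 4 → 0x4 << 3 → word 0x0023
len:4 = 0 → 0x0 << 6 → word 0x0023
ver:1 = 0 → 0x0 << 10 → word 0x0023
id:5 = 25 → 0x19 << 11 → word 0xc823
word = 0xc823 → little-endian bytes:
  [0]=0x23  [1]=0xc8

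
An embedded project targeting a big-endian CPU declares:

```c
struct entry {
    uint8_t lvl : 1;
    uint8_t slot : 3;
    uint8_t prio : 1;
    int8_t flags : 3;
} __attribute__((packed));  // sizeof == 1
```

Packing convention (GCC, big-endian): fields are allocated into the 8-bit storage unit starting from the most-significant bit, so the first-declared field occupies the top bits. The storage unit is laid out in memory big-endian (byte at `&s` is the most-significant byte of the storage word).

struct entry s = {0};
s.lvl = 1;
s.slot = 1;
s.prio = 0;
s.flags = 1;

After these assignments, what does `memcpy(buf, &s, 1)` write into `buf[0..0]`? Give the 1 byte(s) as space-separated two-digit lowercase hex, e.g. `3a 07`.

91

[7+:1] lvl=1 & 0x1 = 0x1; word=0x80
[4+:3] slot=1 & 0x7 = 0x1; word=0x90
[3+:1] prio=0 & 0x1 = 0x0; word=0x90
[0+:3] flags=1 & 0x7 = 0x1; word=0x91
word = 0x91 → big-endian bytes:
  [0]=0x91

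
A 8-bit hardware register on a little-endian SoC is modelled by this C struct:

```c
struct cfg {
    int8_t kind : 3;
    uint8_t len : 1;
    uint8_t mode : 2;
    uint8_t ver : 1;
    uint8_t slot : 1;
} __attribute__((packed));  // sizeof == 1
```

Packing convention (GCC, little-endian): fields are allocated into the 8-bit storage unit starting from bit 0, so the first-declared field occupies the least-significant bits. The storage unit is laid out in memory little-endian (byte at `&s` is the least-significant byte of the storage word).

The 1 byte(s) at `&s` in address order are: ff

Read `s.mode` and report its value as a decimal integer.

3

[0]=0xff (little-endian) → word 0xff
kind:3 @ bit 0 → (0xff>>0)&0x7 = 0x7
len:1 @ bit 3 → (0xff>>3)&0x1 = 0x1
mode:2 @ bit 4 → (0xff>>4)&0x3 = 0x3  ←
ver:1 @ bit 6 → (0xff>>6)&0x1 = 0x1
slot:1 @ bit 7 → (0xff>>7)&0x1 = 0x1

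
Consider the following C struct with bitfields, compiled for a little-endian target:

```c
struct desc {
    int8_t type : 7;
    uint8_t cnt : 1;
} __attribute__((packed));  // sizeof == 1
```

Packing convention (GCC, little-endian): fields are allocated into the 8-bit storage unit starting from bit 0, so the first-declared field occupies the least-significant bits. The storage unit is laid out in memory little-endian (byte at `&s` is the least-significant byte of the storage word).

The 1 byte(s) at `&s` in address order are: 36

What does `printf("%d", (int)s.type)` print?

[0]=0x36 (little-endian) → word 0x36
type [0+:7] = (word>>0) & 0x7f = 54  ←
cnt [7+:1] = (word>>7) & 0x1 = 0
type signed 7b, MSB=0: value = 54

54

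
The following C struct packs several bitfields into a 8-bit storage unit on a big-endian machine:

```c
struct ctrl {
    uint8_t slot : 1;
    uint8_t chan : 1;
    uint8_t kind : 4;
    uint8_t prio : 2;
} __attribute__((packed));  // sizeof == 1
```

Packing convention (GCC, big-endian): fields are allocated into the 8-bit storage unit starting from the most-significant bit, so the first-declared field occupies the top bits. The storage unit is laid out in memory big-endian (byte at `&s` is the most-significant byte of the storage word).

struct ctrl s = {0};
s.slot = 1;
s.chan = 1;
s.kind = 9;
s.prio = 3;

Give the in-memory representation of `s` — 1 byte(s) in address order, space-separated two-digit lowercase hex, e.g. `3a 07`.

e7

slot (1b) val=1 bits=0x1 at bit 7: 0x80
chan (1b) val=1 bits=0x1 at bit 6: 0xc0
kind (4b) val=9 bits=0x9 at bit 2: 0xe4
prio (2b) val=3 bits=0x3 at bit 0: 0xe7
word = 0xe7 → big-endian bytes:
  [0]=0xe7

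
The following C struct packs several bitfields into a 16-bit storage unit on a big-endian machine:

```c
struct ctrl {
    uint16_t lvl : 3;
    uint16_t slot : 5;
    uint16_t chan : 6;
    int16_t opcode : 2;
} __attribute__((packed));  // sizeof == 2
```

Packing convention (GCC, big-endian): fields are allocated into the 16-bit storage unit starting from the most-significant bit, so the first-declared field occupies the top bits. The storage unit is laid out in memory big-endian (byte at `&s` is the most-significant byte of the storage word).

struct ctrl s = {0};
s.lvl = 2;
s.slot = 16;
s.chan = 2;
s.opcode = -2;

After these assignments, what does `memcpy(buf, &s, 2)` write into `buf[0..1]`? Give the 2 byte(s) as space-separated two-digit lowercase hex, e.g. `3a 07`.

lvl:3 = 2 → 0x2 << 13 → word 0x4000
slot:5 = 16 → 0x10 << 8 → word 0x5000
chan:6 = 2 → 0x2 << 2 → word 0x5008
opcode:2 = -2 → 0x2 << 0 → word 0x500a
word = 0x500a → big-endian bytes:
  [0]=0x50  [1]=0x0a

50 0a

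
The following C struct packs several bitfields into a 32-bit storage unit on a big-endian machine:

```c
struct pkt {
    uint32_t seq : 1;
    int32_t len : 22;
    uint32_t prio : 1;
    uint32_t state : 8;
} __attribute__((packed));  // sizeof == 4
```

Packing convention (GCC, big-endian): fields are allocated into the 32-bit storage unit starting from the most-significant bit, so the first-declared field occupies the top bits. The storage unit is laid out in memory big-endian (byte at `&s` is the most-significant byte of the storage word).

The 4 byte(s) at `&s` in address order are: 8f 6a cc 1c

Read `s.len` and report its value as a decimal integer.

[0]=0x8f [1]=0x6a [2]=0xcc [3]=0x1c (big-endian) → word 0x8f6acc1c
seq [31+:1] = (word>>31) & 0x1 = 1
len [9+:22] = (word>>9) & 0x3fffff = 505190  ←
prio [8+:1] = (word>>8) & 0x1 = 0
state [0+:8] = (word>>0) & 0xff = 28
len signed 22b, MSB=0: value = 505190

505190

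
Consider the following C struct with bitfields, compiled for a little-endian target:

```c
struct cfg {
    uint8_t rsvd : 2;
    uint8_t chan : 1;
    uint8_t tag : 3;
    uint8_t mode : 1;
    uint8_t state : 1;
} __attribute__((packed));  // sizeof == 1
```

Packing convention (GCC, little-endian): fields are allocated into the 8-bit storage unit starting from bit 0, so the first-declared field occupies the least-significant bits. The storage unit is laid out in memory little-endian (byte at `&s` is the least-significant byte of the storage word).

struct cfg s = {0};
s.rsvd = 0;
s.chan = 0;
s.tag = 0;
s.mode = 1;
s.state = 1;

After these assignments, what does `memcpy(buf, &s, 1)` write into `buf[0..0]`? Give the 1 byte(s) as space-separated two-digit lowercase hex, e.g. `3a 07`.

rsvd (2b) val=0 bits=0x0 at bit 0: 0x00
chan (1b) val=0 bits=0x0 at bit 2: 0x00
tag (3b) val=0 bits=0x0 at bit 3: 0x00
mode (1b) val=1 bits=0x1 at bit 6: 0x40
state (1b) val=1 bits=0x1 at bit 7: 0xc0
word = 0xc0 → little-endian bytes:
  [0]=0xc0

c0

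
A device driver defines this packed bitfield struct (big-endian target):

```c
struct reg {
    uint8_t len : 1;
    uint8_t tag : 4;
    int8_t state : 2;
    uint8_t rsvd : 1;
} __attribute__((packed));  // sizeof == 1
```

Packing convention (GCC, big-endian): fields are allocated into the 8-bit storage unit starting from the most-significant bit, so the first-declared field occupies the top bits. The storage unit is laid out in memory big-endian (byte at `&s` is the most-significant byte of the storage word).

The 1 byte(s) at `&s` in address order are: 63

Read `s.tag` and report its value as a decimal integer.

12

[0]=0x63 (big-endian) → word 0x63
len [7+:1] = (word>>7) & 0x1 = 0
tag [3+:4] = (word>>3) & 0xf = 12  ←
state [1+:2] = (word>>1) & 0x3 = 1
rsvd [0+:1] = (word>>0) & 0x1 = 1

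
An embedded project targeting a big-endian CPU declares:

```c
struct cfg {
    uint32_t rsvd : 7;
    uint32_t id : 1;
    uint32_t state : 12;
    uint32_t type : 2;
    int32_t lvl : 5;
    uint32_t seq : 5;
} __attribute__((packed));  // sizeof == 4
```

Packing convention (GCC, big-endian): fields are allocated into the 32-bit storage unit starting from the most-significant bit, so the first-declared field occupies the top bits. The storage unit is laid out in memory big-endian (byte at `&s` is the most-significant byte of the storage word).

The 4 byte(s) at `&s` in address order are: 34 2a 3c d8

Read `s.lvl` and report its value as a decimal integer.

6

[0]=0x34 [1]=0x2a [2]=0x3c [3]=0xd8 (big-endian) → word 0x342a3cd8
rsvd:7 @ bit 25 → (0x342a3cd8>>25)&0x7f = 0x1a
id:1 @ bit 24 → (0x342a3cd8>>24)&0x1 = 0x0
state:12 @ bit 12 → (0x342a3cd8>>12)&0xfff = 0x2a3
type:2 @ bit 10 → (0x342a3cd8>>10)&0x3 = 0x3
lvl:5 @ bit 5 → (0x342a3cd8>>5)&0x1f = 0x6  ←
seq:5 @ bit 0 → (0x342a3cd8>>0)&0x1f = 0x18
lvl signed 5b, MSB=0: value = 6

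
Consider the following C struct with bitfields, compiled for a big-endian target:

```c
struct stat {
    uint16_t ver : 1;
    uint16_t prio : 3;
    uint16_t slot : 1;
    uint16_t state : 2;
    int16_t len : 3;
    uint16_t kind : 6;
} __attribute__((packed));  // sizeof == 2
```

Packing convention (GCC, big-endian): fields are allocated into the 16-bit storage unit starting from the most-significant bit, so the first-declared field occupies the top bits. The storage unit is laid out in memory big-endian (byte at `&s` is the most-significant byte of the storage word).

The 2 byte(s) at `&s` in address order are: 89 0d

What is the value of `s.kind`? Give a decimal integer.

13

[0]=0x89 [1]=0x0d (big-endian) → word 0x890d
ver [15+:1] = (word>>15) & 0x1 = 1
prio [12+:3] = (word>>12) & 0x7 = 0
slot [11+:1] = (word>>11) & 0x1 = 1
state [9+:2] = (word>>9) & 0x3 = 0
len [6+:3] = (word>>6) & 0x7 = 4
kind [0+:6] = (word>>0) & 0x3f = 13  ←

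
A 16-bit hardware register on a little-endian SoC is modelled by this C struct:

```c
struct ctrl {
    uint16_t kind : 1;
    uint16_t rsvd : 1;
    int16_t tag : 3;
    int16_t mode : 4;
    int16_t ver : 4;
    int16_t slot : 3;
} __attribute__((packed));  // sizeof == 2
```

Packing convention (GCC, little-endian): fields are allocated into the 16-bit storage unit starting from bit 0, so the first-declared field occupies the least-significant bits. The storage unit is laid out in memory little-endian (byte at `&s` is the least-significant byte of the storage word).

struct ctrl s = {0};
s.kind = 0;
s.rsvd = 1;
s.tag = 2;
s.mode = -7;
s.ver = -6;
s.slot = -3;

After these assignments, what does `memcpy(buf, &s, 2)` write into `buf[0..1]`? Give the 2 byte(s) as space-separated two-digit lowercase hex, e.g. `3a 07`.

kind (1b) val=0 bits=0x0 at bit 0: 0x0000
rsvd (1b) val=1 bits=0x1 at bit 1: 0x0002
tag (3b) val=2 bits=0x2 at bit 2: 0x000a
mode (4b) val=-7 bits=0x9 at bit 5: 0x012a
ver (4b) val=-6 bits=0xa at bit 9: 0x152a
slot (3b) val=-3 bits=0x5 at bit 13: 0xb52a
word = 0xb52a → little-endian bytes:
  [0]=0x2a  [1]=0xb5

2a b5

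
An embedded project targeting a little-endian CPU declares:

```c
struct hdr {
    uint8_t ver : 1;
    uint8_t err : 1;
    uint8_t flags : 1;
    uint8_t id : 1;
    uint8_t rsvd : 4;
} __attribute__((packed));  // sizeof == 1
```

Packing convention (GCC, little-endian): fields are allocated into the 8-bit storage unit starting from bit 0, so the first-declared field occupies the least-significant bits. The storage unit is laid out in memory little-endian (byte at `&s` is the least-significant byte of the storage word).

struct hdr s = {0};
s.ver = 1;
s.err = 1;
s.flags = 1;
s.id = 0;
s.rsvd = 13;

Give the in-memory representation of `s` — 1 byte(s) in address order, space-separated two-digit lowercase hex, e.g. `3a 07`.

d7

ver:1 = 1 → 0x1 << 0 → word 0x01
err:1 = 1 → 0x1 << 1 → word 0x03
flags:1 = 1 → 0x1 << 2 → word 0x07
id:1 = 0 → 0x0 << 3 → word 0x07
rsvd:4 = 13 → 0xd << 4 → word 0xd7
word = 0xd7 → little-endian bytes:
  [0]=0xd7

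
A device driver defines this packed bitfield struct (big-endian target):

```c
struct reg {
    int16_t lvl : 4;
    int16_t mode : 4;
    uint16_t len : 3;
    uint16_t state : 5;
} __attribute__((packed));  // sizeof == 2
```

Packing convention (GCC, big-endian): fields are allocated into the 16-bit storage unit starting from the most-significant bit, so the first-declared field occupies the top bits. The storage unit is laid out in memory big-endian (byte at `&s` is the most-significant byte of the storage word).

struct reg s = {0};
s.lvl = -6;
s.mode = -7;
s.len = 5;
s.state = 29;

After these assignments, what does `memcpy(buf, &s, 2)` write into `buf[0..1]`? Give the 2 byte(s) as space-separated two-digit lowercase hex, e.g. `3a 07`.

[12+:4] lvl=-6 & 0xf = 0xa; word=0xa000
[8+:4] mode=-7 & 0xf = 0x9; word=0xa900
[5+:3] len=5 & 0x7 = 0x5; word=0xa9a0
[0+:5] state=29 & 0x1f = 0x1d; word=0xa9bd
word = 0xa9bd → big-endian bytes:
  [0]=0xa9  [1]=0xbd

a9 bd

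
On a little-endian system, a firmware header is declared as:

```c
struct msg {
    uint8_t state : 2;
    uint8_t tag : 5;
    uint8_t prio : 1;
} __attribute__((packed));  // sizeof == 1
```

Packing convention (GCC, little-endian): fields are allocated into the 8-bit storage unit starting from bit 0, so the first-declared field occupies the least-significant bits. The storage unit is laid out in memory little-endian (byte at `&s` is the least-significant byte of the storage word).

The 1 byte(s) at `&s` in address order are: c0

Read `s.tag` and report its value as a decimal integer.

16

[0]=0xc0 (little-endian) → word 0xc0
state:2 @ bit 0 → (0xc0>>0)&0x3 = 0x0
tag:5 @ bit 2 → (0xc0>>2)&0x1f = 0x10  ←
prio:1 @ bit 7 → (0xc0>>7)&0x1 = 0x1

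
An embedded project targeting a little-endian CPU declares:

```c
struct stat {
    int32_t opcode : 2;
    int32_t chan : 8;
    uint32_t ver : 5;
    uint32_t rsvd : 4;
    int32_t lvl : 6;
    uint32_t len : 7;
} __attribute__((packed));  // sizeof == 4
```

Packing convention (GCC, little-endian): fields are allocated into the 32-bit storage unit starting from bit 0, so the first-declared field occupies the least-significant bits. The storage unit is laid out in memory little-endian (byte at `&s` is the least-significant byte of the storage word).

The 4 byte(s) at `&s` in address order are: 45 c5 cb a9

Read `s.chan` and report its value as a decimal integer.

81

[0]=0x45 [1]=0xc5 [2]=0xcb [3]=0xa9 (little-endian) → word 0xa9cbc545
opcode [0+:2] = (word>>0) & 0x3 = 1
chan [2+:8] = (word>>2) & 0xff = 81  ←
ver [10+:5] = (word>>10) & 0x1f = 17
rsvd [15+:4] = (word>>15) & 0xf = 7
lvl [19+:6] = (word>>19) & 0x3f = 57
len [25+:7] = (word>>25) & 0x7f = 84
chan signed 8b, MSB=0: value = 81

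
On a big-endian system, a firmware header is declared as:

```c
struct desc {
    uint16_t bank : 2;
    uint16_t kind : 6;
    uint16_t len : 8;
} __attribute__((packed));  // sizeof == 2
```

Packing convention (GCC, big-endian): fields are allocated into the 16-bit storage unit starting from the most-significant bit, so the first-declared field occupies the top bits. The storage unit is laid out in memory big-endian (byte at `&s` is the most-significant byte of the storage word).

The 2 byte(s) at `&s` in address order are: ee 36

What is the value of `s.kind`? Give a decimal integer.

46

[0]=0xee [1]=0x36 (big-endian) → word 0xee36
bank [14+:2] = (word>>14) & 0x3 = 3
kind [8+:6] = (word>>8) & 0x3f = 46  ←
len [0+:8] = (word>>0) & 0xff = 54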